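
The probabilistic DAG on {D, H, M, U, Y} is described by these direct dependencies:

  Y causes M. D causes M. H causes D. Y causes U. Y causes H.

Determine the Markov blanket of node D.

{H, M, Y}

By definition, MB(D) is built from D's parents, D's children, and the co-parents of D.
D has child M.
Parents of D: H.
Other parents of D's children:
  parents(M) \ {D} = {Y}.
So the Markov blanket of D is {H, M, Y}.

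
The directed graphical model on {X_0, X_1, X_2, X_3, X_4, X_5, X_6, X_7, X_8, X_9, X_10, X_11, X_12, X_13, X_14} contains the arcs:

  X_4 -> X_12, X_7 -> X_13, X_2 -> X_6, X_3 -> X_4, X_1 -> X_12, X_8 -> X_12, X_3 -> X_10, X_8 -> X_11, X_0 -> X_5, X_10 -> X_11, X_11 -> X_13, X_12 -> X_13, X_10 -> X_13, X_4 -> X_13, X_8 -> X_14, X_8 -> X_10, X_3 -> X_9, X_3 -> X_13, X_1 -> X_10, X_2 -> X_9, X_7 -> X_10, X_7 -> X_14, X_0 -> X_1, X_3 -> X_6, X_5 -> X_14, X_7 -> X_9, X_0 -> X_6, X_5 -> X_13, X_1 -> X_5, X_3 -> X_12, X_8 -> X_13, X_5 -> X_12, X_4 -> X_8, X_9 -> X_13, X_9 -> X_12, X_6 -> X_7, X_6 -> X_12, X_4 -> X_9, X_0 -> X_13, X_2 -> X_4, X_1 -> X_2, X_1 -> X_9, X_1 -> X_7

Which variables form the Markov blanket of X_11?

Recall MB(v) = parents ∪ children ∪ spouses, where spouses are the other parents of v's children.
Pa(X_11) = {X_8, X_10}.
X_11 has child X_13.
Other parents of X_11's children:
  X_13 also has parents X_0, X_3, X_4, X_5, X_7, X_8, X_9, X_10, X_12.
So the Markov blanket of X_11 is {X_0, X_3, X_4, X_5, X_7, X_8, X_9, X_10, X_12, X_13}.

{X_0, X_3, X_4, X_5, X_7, X_8, X_9, X_10, X_12, X_13}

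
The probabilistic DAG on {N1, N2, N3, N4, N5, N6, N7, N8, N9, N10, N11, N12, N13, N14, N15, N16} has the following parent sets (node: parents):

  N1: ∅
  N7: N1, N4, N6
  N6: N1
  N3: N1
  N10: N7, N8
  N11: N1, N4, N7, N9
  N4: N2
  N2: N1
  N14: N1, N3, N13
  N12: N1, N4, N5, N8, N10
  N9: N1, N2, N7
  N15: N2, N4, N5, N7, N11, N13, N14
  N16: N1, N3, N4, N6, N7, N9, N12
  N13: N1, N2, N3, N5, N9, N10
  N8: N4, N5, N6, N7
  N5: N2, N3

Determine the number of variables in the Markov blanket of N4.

15

By definition, MB(N4) is built from N4's parents, N4's children, and the co-parents of N4.
Pa(N4) = {N2}.
Ch(N4) = {N7, N8, N11, N12, N15, N16}.
Co-parents of N4 (other parents of its children):
  N7: N1, N6
  N8: N5, N6, N7
  N11: N1, N7, N9
  N12: N1, N5, N8, N10
  N15: N2, N5, N7, N11, N13, N14
  N16: N1, N3, N6, N7, N9, N12
MB(N4) = {N1, N2, N3, N5, N6, N7, N8, N9, N10, N11, N12, N13, N14, N15, N16}, which has 15 nodes.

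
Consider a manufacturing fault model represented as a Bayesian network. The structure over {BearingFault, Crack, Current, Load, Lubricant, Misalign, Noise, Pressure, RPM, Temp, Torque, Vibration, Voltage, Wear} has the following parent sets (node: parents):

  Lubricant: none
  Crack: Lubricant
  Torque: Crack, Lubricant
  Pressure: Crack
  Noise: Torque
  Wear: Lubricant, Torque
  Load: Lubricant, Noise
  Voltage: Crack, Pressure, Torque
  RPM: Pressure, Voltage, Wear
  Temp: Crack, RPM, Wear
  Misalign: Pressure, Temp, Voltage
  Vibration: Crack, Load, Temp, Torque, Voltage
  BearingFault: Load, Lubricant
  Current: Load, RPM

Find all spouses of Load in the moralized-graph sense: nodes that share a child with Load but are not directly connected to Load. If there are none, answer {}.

{Crack, RPM, Temp, Torque, Voltage}

Children of Load: BearingFault, Current, Vibration.
  Vibration: Crack, Temp, Torque, Voltage
  BearingFault: Lubricant
  Current: RPM
Excluding nodes already adjacent to Load (BearingFault, Current, Lubricant, Noise, Vibration), the co-parent-only contribution is {Crack, RPM, Temp, Torque, Voltage}.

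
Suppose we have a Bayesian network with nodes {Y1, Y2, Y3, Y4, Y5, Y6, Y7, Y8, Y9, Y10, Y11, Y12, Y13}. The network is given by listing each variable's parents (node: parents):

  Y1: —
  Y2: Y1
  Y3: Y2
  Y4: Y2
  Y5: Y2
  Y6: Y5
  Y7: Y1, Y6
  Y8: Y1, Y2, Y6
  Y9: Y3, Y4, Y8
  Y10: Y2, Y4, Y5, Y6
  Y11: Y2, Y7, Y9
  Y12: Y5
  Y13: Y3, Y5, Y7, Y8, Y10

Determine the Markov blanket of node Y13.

By definition, MB(Y13) is built from Y13's parents, Y13's children, and the co-parents of Y13.
Y13's children: none.
Parents of Y13: Y3, Y5, Y7, Y8, Y10.
Y13 has no children, so there are no co-parents.
Taking the union gives {Y3, Y5, Y7, Y8, Y10}.

{Y3, Y5, Y7, Y8, Y10}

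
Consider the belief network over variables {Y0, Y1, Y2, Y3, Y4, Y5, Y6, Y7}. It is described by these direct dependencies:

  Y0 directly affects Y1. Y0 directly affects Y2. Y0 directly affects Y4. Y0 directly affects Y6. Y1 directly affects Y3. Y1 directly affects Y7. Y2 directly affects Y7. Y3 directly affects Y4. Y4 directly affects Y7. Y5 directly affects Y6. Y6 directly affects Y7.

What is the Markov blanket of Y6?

Y6 has parents Y0, Y5.
Ch(Y6) = {Y7}.
For each child, the remaining parents (spouses of Y6):
  Y7: Y1, Y2, Y4
Union: {Y0, Y5} ∪ {Y7} ∪ {Y1, Y2, Y4} = {Y0, Y1, Y2, Y4, Y5, Y7}.

{Y0, Y1, Y2, Y4, Y5, Y7}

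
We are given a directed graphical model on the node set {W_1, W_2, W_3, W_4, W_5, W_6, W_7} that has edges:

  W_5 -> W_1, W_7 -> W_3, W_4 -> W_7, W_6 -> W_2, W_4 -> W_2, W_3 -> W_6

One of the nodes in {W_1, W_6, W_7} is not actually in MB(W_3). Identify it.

W_3's parents: W_7.
Ch(W_3) = {W_6}.
Other parents of W_3's children:
  W_6 has no other parent.
MB(W_3) = {W_6, W_7}.
W_1 is neither a parent, child, nor co-parent of W_3, so it does not belong.

W_1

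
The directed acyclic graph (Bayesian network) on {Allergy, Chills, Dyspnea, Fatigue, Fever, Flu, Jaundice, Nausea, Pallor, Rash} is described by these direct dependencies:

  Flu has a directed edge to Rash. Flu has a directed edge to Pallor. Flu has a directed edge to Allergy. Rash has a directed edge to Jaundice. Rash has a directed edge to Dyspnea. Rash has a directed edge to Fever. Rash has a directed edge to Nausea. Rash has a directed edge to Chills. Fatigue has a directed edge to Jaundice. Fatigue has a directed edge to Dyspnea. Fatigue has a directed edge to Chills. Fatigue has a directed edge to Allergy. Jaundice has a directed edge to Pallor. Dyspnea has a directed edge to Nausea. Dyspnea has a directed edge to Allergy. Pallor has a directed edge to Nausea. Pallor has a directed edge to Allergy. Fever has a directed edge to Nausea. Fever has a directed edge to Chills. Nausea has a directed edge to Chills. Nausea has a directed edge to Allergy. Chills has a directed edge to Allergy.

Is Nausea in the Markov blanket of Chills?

Yes

Nausea is a parent of Chills.
So Nausea ∈ MB(Chills).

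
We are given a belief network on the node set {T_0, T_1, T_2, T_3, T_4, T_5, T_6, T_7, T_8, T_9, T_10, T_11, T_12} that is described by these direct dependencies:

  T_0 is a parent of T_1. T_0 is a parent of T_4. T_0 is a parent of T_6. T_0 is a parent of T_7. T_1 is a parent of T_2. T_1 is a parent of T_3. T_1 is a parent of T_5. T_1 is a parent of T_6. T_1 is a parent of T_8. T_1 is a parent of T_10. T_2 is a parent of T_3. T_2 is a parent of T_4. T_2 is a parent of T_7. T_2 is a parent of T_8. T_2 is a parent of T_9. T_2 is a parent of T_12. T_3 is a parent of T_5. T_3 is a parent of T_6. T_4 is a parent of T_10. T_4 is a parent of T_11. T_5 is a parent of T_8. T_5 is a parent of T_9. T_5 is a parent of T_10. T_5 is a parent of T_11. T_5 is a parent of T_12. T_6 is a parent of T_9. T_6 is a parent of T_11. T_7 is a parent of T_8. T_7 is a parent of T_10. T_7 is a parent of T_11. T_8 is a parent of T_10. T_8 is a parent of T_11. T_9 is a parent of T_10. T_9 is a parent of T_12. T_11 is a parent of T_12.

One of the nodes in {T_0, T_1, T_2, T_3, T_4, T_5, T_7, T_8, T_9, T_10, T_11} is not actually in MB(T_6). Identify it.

T_10

Pa(T_6) = {T_0, T_1, T_3}.
T_6 has children T_9, T_11.
Co-parents of T_6 (other parents of its children):
  T_9: T_2, T_5
  T_11: T_4, T_5, T_7, T_8
MB(T_6) = {T_0, T_1, T_2, T_3, T_4, T_5, T_7, T_8, T_9, T_11}.
T_10 is neither a parent, child, nor co-parent of T_6, so it does not belong.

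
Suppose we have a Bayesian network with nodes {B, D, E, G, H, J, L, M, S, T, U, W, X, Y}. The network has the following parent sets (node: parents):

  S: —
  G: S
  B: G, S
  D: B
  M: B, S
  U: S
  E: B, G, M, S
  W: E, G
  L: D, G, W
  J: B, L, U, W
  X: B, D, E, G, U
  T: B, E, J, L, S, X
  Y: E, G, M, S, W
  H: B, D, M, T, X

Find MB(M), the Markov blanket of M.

{B, D, E, G, H, S, T, W, X, Y}

A node's Markov blanket = Pa ∪ Ch ∪ (parents of Ch other than the node itself).
Pa(M) = {B, S}.
Ch(M) = {E, H, Y}.
For each child, the remaining parents (spouses of M):
  E: B, G, S
  Y: E, G, S, W
  H: B, D, T, X
So the Markov blanket of M is {B, D, E, G, H, S, T, W, X, Y}.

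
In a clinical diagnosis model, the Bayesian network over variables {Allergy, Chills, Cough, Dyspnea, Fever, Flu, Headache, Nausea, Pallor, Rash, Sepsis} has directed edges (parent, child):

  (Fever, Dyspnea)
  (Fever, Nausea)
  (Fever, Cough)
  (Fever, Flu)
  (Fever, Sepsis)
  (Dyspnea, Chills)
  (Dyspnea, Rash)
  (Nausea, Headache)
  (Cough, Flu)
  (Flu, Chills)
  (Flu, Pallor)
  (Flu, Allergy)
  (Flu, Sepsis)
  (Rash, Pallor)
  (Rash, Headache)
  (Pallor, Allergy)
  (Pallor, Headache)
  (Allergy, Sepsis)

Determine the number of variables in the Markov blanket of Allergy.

Pa(Allergy) = {Flu, Pallor}.
Children of Allergy: Sepsis.
Parents of each child, excluding Allergy:
  Sepsis's other parents are Fever, Flu.
MB(Allergy) = {Fever, Flu, Pallor, Sepsis}, which has 4 nodes.

4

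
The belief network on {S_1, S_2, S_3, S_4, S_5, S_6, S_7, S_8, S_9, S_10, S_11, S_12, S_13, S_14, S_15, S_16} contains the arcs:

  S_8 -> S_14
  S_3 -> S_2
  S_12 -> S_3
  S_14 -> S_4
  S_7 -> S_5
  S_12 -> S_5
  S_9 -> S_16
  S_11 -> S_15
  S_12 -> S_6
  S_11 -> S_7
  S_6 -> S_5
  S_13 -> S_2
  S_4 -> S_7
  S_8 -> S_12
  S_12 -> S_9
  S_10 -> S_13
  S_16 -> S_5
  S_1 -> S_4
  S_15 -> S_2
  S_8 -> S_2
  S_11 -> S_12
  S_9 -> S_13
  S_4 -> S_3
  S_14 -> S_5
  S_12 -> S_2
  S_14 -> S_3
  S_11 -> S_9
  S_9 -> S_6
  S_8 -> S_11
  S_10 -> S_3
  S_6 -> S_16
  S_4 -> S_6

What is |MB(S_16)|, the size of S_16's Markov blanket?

6

Pa(S_16) = {S_6, S_9}.
Ch(S_16) = {S_5}.
Co-parents of S_16 (other parents of its children):
  S_5: S_6, S_7, S_12, S_14
MB(S_16) = {S_5, S_6, S_7, S_9, S_12, S_14}, which has 6 nodes.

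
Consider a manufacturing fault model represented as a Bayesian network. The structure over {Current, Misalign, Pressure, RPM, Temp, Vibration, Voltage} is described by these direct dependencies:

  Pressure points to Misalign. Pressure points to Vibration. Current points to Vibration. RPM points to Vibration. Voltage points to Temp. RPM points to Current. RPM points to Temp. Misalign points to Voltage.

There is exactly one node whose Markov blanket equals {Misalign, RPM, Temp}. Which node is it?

The target node must have every member of {Misalign, RPM, Temp} as a parent, child, or co-parent, and no others.
Parents of Voltage: Misalign; children: Temp; co-parents: RPM.
These exactly cover the given set, so the node is Voltage.

Voltage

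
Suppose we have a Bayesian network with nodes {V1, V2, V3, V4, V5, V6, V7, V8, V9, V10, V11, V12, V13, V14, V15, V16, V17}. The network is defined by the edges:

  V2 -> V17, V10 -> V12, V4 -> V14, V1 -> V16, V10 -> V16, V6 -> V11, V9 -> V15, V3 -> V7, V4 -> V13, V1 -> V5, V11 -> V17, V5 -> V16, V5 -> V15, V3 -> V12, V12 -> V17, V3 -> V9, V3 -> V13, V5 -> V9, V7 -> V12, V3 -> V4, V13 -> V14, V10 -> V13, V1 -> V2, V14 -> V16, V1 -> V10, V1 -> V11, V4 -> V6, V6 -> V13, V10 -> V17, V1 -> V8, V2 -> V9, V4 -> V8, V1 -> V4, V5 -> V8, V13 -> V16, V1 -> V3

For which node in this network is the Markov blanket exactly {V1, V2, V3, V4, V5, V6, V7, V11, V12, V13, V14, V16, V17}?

V10

The target node must have every member of {V1, V2, V3, V4, V5, V6, V7, V11, V12, V13, V14, V16, V17} as a parent, child, or co-parent, and no others.
Parents of V10: V1; children: V12, V13, V16, V17; co-parents: V1, V2, V3, V4, V5, V6, V7, V11, V12, V13, V14.
These exactly cover the given set, so the node is V10.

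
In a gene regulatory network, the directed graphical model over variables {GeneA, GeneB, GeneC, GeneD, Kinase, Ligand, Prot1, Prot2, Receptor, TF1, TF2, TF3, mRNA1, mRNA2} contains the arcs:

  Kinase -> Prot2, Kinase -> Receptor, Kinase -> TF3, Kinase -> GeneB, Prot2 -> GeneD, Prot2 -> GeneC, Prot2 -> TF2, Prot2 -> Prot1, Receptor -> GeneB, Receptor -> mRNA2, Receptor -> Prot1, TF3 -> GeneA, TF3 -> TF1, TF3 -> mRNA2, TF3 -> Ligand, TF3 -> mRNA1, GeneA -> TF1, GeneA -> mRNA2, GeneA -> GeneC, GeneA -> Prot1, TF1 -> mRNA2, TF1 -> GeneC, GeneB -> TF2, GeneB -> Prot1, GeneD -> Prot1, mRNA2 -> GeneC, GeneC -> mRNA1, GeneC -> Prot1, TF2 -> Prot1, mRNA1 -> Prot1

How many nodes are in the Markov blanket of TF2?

By definition, MB(TF2) is built from TF2's parents, TF2's children, and the co-parents of TF2.
Parents of TF2: GeneB, Prot2.
TF2 has child Prot1.
Other parents of TF2's children:
  Prot1's other parents are GeneA, GeneB, GeneC, GeneD, Prot2, Receptor, mRNA1.
MB(TF2) = {GeneA, GeneB, GeneC, GeneD, Prot1, Prot2, Receptor, mRNA1}, which has 8 nodes.

8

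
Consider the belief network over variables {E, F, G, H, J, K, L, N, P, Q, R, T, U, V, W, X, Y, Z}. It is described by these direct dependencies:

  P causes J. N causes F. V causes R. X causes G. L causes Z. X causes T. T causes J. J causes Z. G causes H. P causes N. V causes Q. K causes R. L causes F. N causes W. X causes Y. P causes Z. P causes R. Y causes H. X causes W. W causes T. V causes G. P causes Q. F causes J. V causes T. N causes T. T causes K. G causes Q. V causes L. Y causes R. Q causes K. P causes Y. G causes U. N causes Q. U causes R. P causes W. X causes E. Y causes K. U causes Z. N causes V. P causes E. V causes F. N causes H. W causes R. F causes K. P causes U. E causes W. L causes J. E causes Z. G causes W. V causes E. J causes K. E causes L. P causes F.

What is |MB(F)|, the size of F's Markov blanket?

9

Pa(F) = {L, N, P, V}.
Ch(F) = {J, K}.
Co-parents of F (other parents of its children):
  J's other parents are L, P, T.
  parents(K) \ {F} = {J, Q, T, Y}.
MB(F) = {J, K, L, N, P, Q, T, V, Y}, which has 9 nodes.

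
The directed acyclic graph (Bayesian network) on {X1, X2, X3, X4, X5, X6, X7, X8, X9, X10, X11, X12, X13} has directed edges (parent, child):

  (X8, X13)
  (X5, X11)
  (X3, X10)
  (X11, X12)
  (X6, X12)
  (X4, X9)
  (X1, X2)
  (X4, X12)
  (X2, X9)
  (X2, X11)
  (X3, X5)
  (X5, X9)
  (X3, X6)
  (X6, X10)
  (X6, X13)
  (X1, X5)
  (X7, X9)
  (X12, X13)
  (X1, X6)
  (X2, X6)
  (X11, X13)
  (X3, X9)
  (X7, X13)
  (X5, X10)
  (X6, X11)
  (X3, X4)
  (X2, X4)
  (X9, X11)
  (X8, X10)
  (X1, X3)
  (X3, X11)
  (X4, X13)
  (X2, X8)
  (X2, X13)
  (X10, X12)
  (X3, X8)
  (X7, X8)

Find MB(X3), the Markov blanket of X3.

The Markov blanket of a node is its parents, its children, and the other parents of its children.
Pa(X3) = {X1}.
X3 has children X4, X5, X6, X8, X9, X10, X11.
Parents of each child, excluding X3:
  parents(X4) \ {X3} = {X2}.
  X5 also has parent X1.
  parents(X6) \ {X3} = {X1, X2}.
  X8's other parents are X2, X7.
  parents(X9) \ {X3} = {X2, X4, X5, X7}.
  parents(X10) \ {X3} = {X5, X6, X8}.
  parents(X11) \ {X3} = {X2, X5, X6, X9}.
So the Markov blanket of X3 is {X1, X2, X4, X5, X6, X7, X8, X9, X10, X11}.

{X1, X2, X4, X5, X6, X7, X8, X9, X10, X11}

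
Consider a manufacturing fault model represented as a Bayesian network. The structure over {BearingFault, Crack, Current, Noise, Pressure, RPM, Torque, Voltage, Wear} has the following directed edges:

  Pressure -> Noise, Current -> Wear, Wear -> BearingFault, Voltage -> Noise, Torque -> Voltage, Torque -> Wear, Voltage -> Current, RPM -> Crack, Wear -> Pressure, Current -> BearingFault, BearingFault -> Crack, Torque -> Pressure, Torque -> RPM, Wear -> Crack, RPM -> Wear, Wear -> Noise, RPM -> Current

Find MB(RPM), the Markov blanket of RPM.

{BearingFault, Crack, Current, Torque, Voltage, Wear}

By definition, MB(RPM) is built from RPM's parents, RPM's children, and the co-parents of RPM.
RPM has children Crack, Current, Wear.
Parents of RPM: Torque.
Parents of each child, excluding RPM:
  parents(Current) \ {RPM} = {Voltage}.
  parents(Wear) \ {RPM} = {Current, Torque}.
  Crack's other parents are BearingFault, Wear.
Union: {Torque} ∪ {Crack, Current, Wear} ∪ {BearingFault, Current, Torque, Voltage, Wear} = {BearingFault, Crack, Current, Torque, Voltage, Wear}.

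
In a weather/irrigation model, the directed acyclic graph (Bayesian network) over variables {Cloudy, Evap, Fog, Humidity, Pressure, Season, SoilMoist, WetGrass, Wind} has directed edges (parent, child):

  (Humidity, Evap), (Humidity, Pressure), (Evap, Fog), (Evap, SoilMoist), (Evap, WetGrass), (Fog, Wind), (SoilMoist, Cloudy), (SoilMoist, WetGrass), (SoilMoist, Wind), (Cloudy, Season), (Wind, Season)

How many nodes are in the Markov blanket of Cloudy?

3

The Markov blanket of a node is its parents, its children, and the other parents of its children.
Parents of Cloudy: SoilMoist.
Cloudy's children: Season.
Co-parents of Cloudy (other parents of its children):
  Season's other parent is Wind.
MB(Cloudy) = {Season, SoilMoist, Wind}, which has 3 nodes.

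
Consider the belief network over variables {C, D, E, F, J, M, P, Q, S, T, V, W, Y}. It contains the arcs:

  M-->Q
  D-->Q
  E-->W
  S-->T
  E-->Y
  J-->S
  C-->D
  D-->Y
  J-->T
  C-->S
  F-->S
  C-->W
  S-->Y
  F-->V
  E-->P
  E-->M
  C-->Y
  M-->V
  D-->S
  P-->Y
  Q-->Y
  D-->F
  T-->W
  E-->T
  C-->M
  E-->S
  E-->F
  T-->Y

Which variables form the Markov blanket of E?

{C, D, F, J, M, P, Q, S, T, W, Y}

E has no parents.
E's children: F, M, P, S, T, W, Y.
Co-parents of E (other parents of its children):
  parents(F) \ {E} = {D}.
  parents(M) \ {E} = {C}.
  P: no additional parents.
  parents(S) \ {E} = {C, D, F, J}.
  T's other parents are J, S.
  W also has parents C, T.
  parents(Y) \ {E} = {C, D, P, Q, S, T}.
Union: {} ∪ {F, M, P, S, T, W, Y} ∪ {C, D, F, J, P, Q, S, T} = {C, D, F, J, M, P, Q, S, T, W, Y}.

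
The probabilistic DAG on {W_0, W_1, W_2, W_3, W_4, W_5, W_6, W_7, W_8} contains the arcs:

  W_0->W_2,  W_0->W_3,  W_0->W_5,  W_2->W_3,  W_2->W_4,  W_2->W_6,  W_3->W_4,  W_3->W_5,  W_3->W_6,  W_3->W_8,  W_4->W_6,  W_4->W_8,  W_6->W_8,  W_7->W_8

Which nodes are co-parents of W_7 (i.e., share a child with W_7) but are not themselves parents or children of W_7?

{W_3, W_4, W_6}

Children of W_7: W_8.
  W_8: W_3, W_4, W_6
Excluding nodes already adjacent to W_7 (W_8), the co-parent-only contribution is {W_3, W_4, W_6}.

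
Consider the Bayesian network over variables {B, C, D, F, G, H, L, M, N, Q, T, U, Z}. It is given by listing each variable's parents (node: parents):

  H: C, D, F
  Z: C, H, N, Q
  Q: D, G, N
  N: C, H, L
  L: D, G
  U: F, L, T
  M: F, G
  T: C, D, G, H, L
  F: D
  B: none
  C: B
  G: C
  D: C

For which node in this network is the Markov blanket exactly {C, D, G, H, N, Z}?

The target node must have every member of {C, D, G, H, N, Z} as a parent, child, or co-parent, and no others.
Parents of Q: D, G, N; children: Z; co-parents: C, H, N.
These exactly cover the given set, so the node is Q.

Q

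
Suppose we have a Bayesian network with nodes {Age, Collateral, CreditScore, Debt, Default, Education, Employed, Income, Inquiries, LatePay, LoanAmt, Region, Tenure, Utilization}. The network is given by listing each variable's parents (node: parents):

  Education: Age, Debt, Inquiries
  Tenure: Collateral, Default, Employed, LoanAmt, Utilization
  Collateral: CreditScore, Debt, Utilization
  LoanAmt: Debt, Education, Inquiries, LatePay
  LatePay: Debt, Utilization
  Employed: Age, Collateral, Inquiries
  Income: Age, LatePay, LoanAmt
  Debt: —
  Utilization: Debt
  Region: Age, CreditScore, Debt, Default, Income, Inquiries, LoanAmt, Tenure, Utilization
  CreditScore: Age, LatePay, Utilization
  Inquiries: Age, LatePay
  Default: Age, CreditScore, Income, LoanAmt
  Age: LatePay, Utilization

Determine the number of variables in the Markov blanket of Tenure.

11

Ch(Tenure) = {Region}.
Parents of Tenure: Collateral, Default, Employed, LoanAmt, Utilization.
Parents of each child, excluding Tenure:
  Region: Age, CreditScore, Debt, Default, Income, Inquiries, LoanAmt, Utilization
MB(Tenure) = {Age, Collateral, CreditScore, Debt, Default, Employed, Income, Inquiries, LoanAmt, Region, Utilization}, which has 11 nodes.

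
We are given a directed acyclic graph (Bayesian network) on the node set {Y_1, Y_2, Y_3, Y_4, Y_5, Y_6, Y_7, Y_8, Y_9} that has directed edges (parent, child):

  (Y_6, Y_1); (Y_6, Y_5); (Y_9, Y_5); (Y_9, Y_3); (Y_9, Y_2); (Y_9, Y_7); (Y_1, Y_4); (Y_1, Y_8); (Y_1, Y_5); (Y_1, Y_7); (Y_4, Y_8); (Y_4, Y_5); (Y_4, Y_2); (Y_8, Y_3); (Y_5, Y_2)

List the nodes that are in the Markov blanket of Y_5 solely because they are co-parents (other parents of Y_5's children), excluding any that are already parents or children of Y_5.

{}

Children of Y_5: Y_2.
  parents(Y_2) \ {Y_5} = {Y_4, Y_9}.
Excluding nodes already adjacent to Y_5 (Y_1, Y_2, Y_4, Y_6, Y_9), the co-parent-only contribution is {}.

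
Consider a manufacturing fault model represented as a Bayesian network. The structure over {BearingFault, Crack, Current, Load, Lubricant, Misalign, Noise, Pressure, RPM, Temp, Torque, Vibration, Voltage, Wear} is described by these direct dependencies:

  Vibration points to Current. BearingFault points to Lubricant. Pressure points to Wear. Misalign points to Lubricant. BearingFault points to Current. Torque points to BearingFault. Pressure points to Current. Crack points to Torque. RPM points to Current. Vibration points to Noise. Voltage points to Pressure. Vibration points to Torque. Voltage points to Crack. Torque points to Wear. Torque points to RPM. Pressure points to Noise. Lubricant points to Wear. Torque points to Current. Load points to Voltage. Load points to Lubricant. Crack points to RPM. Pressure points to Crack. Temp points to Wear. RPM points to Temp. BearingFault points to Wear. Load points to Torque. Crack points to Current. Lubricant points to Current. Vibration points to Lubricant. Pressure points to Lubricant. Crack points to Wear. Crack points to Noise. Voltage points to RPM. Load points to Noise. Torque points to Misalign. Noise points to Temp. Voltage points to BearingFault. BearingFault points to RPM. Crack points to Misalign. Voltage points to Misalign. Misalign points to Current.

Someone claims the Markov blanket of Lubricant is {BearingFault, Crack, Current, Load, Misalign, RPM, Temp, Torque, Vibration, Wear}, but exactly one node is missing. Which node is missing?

Pressure

Pa(Lubricant) = {BearingFault, Load, Misalign, Pressure, Vibration}.
Ch(Lubricant) = {Current, Wear}.
Parents of each child, excluding Lubricant:
  Wear's other parents are BearingFault, Crack, Pressure, Temp, Torque.
  parents(Current) \ {Lubricant} = {BearingFault, Crack, Misalign, Pressure, RPM, Torque, Vibration}.
MB(Lubricant) = {BearingFault, Crack, Current, Load, Misalign, Pressure, RPM, Temp, Torque, Vibration, Wear}.
Comparing with the claimed set, Pressure is missing.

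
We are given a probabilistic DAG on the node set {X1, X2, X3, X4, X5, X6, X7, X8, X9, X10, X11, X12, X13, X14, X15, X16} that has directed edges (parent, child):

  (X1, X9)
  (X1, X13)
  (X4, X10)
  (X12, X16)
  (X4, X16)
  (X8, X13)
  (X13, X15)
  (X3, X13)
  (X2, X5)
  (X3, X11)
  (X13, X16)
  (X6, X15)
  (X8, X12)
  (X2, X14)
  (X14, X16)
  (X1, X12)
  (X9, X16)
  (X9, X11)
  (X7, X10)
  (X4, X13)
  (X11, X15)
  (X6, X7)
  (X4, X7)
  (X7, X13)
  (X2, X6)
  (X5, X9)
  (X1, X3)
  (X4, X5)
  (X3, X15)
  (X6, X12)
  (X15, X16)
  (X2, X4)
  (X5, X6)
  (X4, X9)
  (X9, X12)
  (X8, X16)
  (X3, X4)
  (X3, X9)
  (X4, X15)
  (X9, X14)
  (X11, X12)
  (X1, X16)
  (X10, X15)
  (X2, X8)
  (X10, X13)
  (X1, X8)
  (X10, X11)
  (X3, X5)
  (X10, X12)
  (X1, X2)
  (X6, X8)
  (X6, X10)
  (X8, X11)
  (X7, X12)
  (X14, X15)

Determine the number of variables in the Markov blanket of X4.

15

By definition, MB(X4) is built from X4's parents, X4's children, and the co-parents of X4.
Parents of X4: X2, X3.
Ch(X4) = {X5, X7, X9, X10, X13, X15, X16}.
Other parents of X4's children:
  X5 also has parents X2, X3.
  X7's other parent is X6.
  X9 also has parents X1, X3, X5.
  X10's other parents are X6, X7.
  X13's other parents are X1, X3, X7, X8, X10.
  X15's other parents are X3, X6, X10, X11, X13, X14.
  X16 also has parents X1, X8, X9, X12, X13, X14, X15.
MB(X4) = {X1, X2, X3, X5, X6, X7, X8, X9, X10, X11, X12, X13, X14, X15, X16}, which has 15 nodes.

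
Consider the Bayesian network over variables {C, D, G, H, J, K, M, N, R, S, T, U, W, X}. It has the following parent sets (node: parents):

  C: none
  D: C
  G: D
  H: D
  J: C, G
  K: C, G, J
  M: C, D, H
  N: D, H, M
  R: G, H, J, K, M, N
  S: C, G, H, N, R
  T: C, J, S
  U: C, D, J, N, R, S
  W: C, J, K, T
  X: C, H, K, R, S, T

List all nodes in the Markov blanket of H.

Recall MB(v) = parents ∪ children ∪ spouses, where spouses are the other parents of v's children.
Parents of H: D.
Children of H: M, N, R, S, X.
Parents of each child, excluding H:
  M: C, D
  N: D, M
  R: G, J, K, M, N
  S: C, G, N, R
  X: C, K, R, S, T
So the Markov blanket of H is {C, D, G, J, K, M, N, R, S, T, X}.

{C, D, G, J, K, M, N, R, S, T, X}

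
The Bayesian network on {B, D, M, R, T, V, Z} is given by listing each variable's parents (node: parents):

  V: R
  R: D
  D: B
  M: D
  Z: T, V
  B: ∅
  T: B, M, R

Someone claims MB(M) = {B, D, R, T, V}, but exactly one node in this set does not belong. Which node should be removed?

Ch(M) = {T}.
M has parent D.
Co-parents of M (other parents of its children):
  T's other parents are B, R.
MB(M) = {B, D, R, T}.
V is neither a parent, child, nor co-parent of M, so it does not belong.

V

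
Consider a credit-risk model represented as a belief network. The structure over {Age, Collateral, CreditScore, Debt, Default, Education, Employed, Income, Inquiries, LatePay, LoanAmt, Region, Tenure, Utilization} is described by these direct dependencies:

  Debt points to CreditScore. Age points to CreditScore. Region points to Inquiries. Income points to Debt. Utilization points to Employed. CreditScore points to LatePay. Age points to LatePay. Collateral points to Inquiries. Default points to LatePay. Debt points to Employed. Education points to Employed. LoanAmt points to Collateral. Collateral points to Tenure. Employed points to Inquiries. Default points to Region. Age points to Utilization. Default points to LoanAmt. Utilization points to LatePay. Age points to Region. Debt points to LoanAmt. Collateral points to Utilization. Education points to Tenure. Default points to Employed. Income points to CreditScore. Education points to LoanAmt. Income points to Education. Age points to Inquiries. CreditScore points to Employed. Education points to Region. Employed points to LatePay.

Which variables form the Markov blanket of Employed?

{Age, Collateral, CreditScore, Debt, Default, Education, Inquiries, LatePay, Region, Utilization}

Recall MB(v) = parents ∪ children ∪ spouses, where spouses are the other parents of v's children.
Employed has parents CreditScore, Debt, Default, Education, Utilization.
Employed's children: Inquiries, LatePay.
Other parents of Employed's children:
  LatePay's other parents are Age, CreditScore, Default, Utilization.
  parents(Inquiries) \ {Employed} = {Age, Collateral, Region}.
MB(Employed) = {Age, Collateral, CreditScore, Debt, Default, Education, Inquiries, LatePay, Region, Utilization}.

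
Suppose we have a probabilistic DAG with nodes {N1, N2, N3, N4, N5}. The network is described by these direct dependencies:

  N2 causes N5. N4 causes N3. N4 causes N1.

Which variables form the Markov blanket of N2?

{N5}

Parents of N2: none.
N2 has child N5.
Co-parents of N2 (other parents of its children):
  N5: no additional parents.
Union: {} ∪ {N5} ∪ {} = {N5}.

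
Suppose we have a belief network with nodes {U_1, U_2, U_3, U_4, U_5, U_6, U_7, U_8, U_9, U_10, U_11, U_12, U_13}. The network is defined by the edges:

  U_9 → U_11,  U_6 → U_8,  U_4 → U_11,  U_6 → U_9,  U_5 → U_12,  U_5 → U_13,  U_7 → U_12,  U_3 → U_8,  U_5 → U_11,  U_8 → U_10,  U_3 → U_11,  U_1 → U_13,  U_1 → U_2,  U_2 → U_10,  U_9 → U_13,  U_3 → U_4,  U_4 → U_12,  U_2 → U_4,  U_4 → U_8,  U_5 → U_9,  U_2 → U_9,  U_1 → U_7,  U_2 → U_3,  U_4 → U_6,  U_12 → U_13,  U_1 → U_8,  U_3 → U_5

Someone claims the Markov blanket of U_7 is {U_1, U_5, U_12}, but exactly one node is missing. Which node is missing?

Parents of U_7: U_1.
U_7's children: U_12.
Other parents of U_7's children:
  U_12's other parents are U_4, U_5.
MB(U_7) = {U_1, U_4, U_5, U_12}.
Comparing with the claimed set, U_4 is missing.

U_4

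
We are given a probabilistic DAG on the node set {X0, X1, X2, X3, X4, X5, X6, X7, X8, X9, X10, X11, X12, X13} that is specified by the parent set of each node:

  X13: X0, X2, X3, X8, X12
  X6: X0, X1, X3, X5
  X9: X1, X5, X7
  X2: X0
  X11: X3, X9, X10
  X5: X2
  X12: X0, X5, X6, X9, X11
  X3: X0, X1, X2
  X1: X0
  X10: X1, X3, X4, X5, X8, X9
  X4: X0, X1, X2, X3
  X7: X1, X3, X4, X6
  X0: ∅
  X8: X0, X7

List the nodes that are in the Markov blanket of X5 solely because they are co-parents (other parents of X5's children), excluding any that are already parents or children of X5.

Children of X5: X6, X9, X10, X12.
  X6: X0, X1, X3
  X9: X1, X7
  X10: X1, X3, X4, X8, X9
  X12: X0, X6, X9, X11
Excluding nodes already adjacent to X5 (X2, X6, X9, X10, X12), the co-parent-only contribution is {X0, X1, X3, X4, X7, X8, X11}.

{X0, X1, X3, X4, X7, X8, X11}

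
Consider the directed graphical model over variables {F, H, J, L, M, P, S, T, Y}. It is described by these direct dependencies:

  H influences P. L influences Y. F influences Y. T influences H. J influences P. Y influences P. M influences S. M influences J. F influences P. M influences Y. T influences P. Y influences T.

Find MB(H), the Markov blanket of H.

{F, J, P, T, Y}

By definition, MB(H) is built from H's parents, H's children, and the co-parents of H.
H has child P.
Parents of H: T.
Co-parents of H (other parents of its children):
  P: F, J, T, Y
So the Markov blanket of H is {F, J, P, T, Y}.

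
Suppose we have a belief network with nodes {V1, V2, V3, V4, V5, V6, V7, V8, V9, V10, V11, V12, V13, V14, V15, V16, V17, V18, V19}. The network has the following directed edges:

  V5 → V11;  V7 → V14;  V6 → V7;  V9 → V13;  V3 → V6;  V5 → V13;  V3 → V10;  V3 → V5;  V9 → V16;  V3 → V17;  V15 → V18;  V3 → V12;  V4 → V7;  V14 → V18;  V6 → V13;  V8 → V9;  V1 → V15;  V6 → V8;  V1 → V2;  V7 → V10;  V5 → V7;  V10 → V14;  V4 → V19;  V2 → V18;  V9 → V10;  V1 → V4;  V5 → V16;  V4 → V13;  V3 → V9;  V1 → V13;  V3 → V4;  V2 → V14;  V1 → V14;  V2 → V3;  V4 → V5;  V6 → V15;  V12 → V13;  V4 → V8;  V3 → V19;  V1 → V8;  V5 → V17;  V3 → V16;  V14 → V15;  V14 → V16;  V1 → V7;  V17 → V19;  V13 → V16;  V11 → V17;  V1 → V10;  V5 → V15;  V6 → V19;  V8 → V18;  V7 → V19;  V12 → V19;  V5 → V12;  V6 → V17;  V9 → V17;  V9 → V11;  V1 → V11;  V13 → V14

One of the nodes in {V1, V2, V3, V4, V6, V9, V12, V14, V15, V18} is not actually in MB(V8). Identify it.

V12

A node's Markov blanket = Pa ∪ Ch ∪ (parents of Ch other than the node itself).
Parents of V8: V1, V4, V6.
Ch(V8) = {V9, V18}.
For each child, the remaining parents (spouses of V8):
  V9: V3
  V18: V2, V14, V15
MB(V8) = {V1, V2, V3, V4, V6, V9, V14, V15, V18}.
V12 is neither a parent, child, nor co-parent of V8, so it does not belong.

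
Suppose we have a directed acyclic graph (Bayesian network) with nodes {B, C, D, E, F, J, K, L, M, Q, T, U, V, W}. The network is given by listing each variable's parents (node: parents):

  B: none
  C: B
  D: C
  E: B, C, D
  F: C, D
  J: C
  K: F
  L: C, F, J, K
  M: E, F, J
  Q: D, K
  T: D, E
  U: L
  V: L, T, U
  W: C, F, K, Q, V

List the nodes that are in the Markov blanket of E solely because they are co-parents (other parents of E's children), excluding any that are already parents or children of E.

Children of E: M, T.
  parents(M) \ {E} = {F, J}.
  T also has parent D.
Excluding nodes already adjacent to E (B, C, D, M, T), the co-parent-only contribution is {F, J}.

{F, J}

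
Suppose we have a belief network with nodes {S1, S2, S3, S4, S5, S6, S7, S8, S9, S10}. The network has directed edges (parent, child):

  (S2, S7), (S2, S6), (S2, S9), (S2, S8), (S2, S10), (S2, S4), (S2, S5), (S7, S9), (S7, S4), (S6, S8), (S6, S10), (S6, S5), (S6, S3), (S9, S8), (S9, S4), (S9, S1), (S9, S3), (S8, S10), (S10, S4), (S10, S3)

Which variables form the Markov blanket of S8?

{S2, S6, S9, S10}

S8 has child S10.
Parents of S8: S2, S6, S9.
For each child, the remaining parents (spouses of S8):
  S10: S2, S6
MB(S8) = {S2, S6, S9, S10}.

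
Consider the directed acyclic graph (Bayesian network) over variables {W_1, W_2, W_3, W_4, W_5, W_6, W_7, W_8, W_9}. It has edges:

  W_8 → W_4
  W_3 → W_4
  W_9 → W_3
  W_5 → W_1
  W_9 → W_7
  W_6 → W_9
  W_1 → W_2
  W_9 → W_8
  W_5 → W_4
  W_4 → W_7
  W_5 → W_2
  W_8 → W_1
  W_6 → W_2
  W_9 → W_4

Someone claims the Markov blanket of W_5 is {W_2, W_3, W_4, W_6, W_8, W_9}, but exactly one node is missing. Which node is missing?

Recall MB(v) = parents ∪ children ∪ spouses, where spouses are the other parents of v's children.
W_5's children: W_1, W_2, W_4.
W_5's parents: none.
Other parents of W_5's children:
  parents(W_4) \ {W_5} = {W_3, W_8, W_9}.
  parents(W_1) \ {W_5} = {W_8}.
  W_2's other parents are W_1, W_6.
MB(W_5) = {W_1, W_2, W_3, W_4, W_6, W_8, W_9}.
Comparing with the claimed set, W_1 is missing.

W_1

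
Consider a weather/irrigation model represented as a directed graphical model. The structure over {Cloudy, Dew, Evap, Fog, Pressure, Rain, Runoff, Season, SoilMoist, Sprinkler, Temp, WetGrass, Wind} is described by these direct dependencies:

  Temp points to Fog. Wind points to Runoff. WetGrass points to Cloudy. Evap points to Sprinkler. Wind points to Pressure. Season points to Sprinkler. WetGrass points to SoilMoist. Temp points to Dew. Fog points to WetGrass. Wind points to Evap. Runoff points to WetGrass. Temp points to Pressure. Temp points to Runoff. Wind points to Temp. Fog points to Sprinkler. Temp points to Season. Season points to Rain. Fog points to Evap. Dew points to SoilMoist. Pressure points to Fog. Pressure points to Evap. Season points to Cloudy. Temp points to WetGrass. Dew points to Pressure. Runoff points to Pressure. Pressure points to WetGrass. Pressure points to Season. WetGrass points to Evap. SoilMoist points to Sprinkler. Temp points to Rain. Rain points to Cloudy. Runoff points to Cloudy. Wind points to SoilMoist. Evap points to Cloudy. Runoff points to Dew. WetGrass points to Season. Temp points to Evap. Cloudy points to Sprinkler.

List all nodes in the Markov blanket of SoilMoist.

By definition, MB(SoilMoist) is built from SoilMoist's parents, SoilMoist's children, and the co-parents of SoilMoist.
SoilMoist's parents: Dew, WetGrass, Wind.
SoilMoist's children: Sprinkler.
Co-parents of SoilMoist (other parents of its children):
  Sprinkler: Cloudy, Evap, Fog, Season
Taking the union gives {Cloudy, Dew, Evap, Fog, Season, Sprinkler, WetGrass, Wind}.

{Cloudy, Dew, Evap, Fog, Season, Sprinkler, WetGrass, Wind}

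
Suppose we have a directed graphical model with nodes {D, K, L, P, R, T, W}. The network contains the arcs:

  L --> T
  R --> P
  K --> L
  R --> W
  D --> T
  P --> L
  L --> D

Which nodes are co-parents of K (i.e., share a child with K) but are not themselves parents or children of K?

Children of K: L.
  L also has parent P.
Excluding nodes already adjacent to K (L), the co-parent-only contribution is {P}.

{P}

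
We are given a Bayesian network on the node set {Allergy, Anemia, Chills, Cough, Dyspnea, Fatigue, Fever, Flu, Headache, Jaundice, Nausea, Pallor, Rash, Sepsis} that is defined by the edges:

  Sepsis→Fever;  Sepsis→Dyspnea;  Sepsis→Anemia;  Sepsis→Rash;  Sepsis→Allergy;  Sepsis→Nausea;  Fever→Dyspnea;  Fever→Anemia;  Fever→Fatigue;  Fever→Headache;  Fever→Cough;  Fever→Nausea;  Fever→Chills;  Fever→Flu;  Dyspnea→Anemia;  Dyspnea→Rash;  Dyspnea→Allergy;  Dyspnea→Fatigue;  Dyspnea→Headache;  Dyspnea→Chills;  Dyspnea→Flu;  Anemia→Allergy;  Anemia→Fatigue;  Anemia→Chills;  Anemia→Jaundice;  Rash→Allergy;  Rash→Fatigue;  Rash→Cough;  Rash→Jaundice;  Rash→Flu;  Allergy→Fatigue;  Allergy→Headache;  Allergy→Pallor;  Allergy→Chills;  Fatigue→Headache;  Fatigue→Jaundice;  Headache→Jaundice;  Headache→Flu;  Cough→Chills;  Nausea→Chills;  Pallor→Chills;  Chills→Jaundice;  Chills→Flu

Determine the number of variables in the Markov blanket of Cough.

8

Children of Cough: Chills.
Pa(Cough) = {Fever, Rash}.
Parents of each child, excluding Cough:
  Chills also has parents Allergy, Anemia, Dyspnea, Fever, Nausea, Pallor.
MB(Cough) = {Allergy, Anemia, Chills, Dyspnea, Fever, Nausea, Pallor, Rash}, which has 8 nodes.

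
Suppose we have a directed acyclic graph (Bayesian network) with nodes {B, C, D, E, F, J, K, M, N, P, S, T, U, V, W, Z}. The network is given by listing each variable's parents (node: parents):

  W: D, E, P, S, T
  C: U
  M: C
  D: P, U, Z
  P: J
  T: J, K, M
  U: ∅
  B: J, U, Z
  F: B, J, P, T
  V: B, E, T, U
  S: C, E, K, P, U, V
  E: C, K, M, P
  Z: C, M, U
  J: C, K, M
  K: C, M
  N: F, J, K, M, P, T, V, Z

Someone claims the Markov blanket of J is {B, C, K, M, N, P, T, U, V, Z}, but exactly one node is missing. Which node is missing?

F

Parents of J: C, K, M.
J has children B, F, N, P, T.
For each child, the remaining parents (spouses of J):
  P: —
  B: U, Z
  T: K, M
  F: B, P, T
  N: F, K, M, P, T, V, Z
MB(J) = {B, C, F, K, M, N, P, T, U, V, Z}.
Comparing with the claimed set, F is missing.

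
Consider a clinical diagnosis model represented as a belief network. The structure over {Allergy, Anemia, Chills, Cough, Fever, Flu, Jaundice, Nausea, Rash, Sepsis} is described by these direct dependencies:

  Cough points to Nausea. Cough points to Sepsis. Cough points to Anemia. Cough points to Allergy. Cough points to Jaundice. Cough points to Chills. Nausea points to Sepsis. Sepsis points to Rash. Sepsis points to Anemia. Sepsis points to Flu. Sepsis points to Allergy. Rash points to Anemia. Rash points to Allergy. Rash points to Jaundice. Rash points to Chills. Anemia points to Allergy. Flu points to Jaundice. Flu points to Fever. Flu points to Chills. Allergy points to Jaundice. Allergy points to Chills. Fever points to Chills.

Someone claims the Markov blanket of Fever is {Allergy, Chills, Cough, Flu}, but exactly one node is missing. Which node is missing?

Recall MB(v) = parents ∪ children ∪ spouses, where spouses are the other parents of v's children.
Parents of Fever: Flu.
Ch(Fever) = {Chills}.
Co-parents of Fever (other parents of its children):
  Chills also has parents Allergy, Cough, Flu, Rash.
MB(Fever) = {Allergy, Chills, Cough, Flu, Rash}.
Comparing with the claimed set, Rash is missing.

Rash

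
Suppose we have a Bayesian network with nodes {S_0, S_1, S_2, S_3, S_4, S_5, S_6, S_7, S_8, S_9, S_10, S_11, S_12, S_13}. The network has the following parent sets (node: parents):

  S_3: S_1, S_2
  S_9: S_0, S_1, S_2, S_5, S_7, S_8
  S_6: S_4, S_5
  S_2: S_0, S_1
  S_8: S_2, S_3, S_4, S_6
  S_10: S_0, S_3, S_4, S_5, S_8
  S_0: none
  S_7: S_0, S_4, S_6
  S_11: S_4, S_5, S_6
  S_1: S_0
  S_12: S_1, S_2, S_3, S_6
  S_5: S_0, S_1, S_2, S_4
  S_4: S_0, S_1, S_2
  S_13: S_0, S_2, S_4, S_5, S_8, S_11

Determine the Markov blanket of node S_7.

S_7 has child S_9.
Pa(S_7) = {S_0, S_4, S_6}.
Co-parents of S_7 (other parents of its children):
  parents(S_9) \ {S_7} = {S_0, S_1, S_2, S_5, S_8}.
Union: {S_0, S_4, S_6} ∪ {S_9} ∪ {S_0, S_1, S_2, S_5, S_8} = {S_0, S_1, S_2, S_4, S_5, S_6, S_8, S_9}.

{S_0, S_1, S_2, S_4, S_5, S_6, S_8, S_9}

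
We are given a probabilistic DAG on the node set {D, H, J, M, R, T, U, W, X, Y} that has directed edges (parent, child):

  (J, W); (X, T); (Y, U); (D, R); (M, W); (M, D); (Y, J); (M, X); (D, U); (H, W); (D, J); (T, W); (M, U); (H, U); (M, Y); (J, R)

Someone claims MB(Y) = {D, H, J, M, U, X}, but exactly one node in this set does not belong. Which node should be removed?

Recall MB(v) = parents ∪ children ∪ spouses, where spouses are the other parents of v's children.
Pa(Y) = {M}.
Ch(Y) = {J, U}.
Co-parents of Y (other parents of its children):
  J's other parent is D.
  U also has parents D, H, M.
MB(Y) = {D, H, J, M, U}.
X is neither a parent, child, nor co-parent of Y, so it does not belong.

X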